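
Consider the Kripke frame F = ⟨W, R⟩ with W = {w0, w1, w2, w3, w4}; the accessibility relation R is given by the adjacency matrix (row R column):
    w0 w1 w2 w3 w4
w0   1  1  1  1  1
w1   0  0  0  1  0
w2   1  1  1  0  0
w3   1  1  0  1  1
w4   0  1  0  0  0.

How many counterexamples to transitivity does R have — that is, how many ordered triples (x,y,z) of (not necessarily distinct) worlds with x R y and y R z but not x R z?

8

Enumerating: (w1,w3,w0), (w1,w3,w1), (w1,w3,w4), (w2,w0,w3), (w2,w0,w4), (w2,w1,w3), (w3,w0,w2), (w4,w1,w3).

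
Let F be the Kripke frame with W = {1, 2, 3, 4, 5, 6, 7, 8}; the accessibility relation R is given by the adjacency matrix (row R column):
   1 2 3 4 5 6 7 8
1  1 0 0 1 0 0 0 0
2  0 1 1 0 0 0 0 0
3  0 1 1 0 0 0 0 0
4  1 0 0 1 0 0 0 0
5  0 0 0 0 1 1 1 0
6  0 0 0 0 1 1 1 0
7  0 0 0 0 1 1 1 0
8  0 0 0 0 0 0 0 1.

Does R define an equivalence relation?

Reflexive: yes — every world is R-related to itself.
Symmetric: yes — every pair in R has its reverse in R.
Transitive: yes — every two-step R-path is closed by a direct edge.
So R is an equivalence relation.

Yes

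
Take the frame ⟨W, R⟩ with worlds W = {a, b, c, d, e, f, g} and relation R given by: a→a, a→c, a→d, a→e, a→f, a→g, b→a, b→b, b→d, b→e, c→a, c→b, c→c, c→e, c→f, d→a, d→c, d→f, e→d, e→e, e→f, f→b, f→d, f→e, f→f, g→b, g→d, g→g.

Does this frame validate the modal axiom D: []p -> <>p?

By correspondence theory, D is valid on a frame iff R is serial.
Serial: yes — every world has a successor (e.g. a R a).

Yes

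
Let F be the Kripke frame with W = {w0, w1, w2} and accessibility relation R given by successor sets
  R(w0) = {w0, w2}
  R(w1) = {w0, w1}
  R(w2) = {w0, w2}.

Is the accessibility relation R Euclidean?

Euclidean: no — w1 R w0 and w1 R w1, but not w0 R w1.

No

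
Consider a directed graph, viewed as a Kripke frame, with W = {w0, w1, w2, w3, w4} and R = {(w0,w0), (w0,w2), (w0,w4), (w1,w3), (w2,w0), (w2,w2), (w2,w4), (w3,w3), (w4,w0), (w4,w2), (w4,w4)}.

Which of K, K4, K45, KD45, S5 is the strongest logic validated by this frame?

Transitive (axiom 4): yes — every two-step R-path is closed by a direct edge.
Euclidean (axiom 5): yes — any two successors of a common world are R-related.
Serial (axiom D): yes — every world has a successor (e.g. w0 R w0).
Reflexive (axiom T): no — w1 is not related to itself.
So F validates K, K4, K45, KD45; S5 would additionally require R to be reflexive. The strongest is KD45.

KD45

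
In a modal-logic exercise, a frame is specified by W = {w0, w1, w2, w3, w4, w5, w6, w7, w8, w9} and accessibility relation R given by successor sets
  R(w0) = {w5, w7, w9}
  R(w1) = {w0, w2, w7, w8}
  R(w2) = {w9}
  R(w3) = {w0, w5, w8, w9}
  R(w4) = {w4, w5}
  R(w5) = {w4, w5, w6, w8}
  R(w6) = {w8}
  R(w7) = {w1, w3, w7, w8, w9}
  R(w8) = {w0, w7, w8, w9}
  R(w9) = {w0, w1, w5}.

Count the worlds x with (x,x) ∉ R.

6

Enumerating: w0, w1, w2, w3, w6, w9.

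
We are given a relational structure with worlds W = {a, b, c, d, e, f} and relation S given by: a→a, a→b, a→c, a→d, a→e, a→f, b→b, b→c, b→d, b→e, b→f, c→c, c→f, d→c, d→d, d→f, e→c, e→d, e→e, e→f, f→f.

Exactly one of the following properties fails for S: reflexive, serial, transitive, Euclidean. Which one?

Reflexive: yes — every world is S-related to itself.
Serial: yes — every world has a successor (e.g. a S a).
Transitive: yes — every two-step S-path is closed by a direct edge.
Euclidean: no — a S c and a S b, but not c S b.
Only Euclidean fails.

Euclidean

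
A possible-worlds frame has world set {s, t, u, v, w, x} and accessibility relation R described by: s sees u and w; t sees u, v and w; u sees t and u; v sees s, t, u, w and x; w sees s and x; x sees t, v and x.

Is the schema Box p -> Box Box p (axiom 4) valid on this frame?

Axiom 4 corresponds to the accessibility relation being transitive.
Transitive: no — s R u and u R t, but not s R t.

No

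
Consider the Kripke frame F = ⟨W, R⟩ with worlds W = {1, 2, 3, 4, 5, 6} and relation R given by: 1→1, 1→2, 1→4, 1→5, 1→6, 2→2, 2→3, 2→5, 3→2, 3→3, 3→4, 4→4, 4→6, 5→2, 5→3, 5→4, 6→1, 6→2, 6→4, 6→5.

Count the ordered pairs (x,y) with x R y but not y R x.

Enumerating: (1,2), (1,4), (1,5), (3,4), (5,3), (5,4), (6,2), (6,5).

8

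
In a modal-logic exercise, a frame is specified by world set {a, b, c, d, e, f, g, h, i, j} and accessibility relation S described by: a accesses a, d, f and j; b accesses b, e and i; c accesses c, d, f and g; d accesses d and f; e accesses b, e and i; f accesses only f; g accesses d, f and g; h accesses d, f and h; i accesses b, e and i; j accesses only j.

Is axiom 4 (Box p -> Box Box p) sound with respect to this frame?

By correspondence theory, 4 is valid on a frame iff S is transitive.
Transitive: yes — every two-step S-path is closed by a direct edge.

Yes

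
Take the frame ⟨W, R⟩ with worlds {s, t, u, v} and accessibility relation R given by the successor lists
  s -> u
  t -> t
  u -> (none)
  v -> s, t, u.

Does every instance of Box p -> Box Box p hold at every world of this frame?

The schema 4 characterises exactly the transitive frames.
Transitive: yes — every two-step R-path is closed by a direct edge.

Yes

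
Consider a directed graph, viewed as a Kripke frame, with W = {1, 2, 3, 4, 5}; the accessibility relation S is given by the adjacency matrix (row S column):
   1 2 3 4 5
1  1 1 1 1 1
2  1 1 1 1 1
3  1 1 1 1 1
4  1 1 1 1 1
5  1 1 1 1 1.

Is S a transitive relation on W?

Transitive: yes — every two-step S-path is closed by a direct edge.

Yes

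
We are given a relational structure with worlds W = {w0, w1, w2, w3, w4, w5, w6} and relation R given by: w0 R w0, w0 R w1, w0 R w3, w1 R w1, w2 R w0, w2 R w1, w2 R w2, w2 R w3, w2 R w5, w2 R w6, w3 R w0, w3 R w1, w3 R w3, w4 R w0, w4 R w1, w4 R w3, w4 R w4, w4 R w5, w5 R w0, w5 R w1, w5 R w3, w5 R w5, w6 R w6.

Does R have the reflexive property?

Yes

Reflexive: yes — every world is R-related to itself.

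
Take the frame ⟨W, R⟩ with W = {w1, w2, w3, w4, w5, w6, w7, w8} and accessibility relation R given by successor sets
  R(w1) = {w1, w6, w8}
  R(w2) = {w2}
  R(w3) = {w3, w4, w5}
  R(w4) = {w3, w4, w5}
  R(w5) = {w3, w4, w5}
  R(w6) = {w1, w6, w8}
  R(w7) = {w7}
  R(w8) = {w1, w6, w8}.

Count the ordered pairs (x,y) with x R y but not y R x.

0

R is symmetric; there are no such tuples.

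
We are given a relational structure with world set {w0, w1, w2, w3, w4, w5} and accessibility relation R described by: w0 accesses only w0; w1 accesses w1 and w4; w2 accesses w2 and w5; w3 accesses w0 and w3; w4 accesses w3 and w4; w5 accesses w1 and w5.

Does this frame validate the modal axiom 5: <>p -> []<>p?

No

By correspondence theory, 5 is valid on a frame iff R is Euclidean.
Euclidean: no — w1 R w4 and w1 R w1, but not w4 R w1.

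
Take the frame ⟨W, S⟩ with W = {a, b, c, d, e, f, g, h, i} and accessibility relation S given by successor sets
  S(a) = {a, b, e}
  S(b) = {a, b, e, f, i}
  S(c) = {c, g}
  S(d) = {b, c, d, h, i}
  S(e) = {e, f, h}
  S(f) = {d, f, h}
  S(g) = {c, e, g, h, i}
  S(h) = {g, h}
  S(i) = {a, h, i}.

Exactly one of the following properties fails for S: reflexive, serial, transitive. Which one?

Reflexive: yes — every world is S-related to itself.
Serial: yes — every world has a successor (e.g. a S a).
Transitive: no — a S b and b S f, but not a S f.
Only transitive fails.

transitive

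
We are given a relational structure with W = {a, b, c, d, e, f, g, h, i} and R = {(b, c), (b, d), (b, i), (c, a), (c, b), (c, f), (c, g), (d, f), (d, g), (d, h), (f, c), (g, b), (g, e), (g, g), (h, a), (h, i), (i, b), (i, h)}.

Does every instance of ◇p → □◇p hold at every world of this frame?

No

By correspondence theory, 5 is valid on a frame iff R is Euclidean.
Euclidean: no — b R c and b R d, but not c R d.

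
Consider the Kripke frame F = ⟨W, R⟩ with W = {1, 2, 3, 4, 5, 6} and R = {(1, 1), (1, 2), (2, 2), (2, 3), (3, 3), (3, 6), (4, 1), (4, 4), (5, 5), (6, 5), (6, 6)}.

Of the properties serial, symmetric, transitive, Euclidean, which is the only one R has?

Serial: yes — every world has a successor (e.g. 1 R 1).
Symmetric: no — 1 R 2 but not 2 R 1.
Transitive: no — 1 R 2 and 2 R 3, but not 1 R 3.
Euclidean: no — 1 R 2 and 1 R 1, but not 2 R 1.
Only serial holds.

serial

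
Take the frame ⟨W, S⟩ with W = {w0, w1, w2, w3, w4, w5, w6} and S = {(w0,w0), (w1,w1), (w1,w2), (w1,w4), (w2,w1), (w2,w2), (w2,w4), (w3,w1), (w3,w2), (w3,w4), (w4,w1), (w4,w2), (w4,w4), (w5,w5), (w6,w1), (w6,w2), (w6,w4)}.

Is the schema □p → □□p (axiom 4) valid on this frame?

Axiom 4 corresponds to the accessibility relation being transitive.
Transitive: yes — every two-step S-path is closed by a direct edge.

Yes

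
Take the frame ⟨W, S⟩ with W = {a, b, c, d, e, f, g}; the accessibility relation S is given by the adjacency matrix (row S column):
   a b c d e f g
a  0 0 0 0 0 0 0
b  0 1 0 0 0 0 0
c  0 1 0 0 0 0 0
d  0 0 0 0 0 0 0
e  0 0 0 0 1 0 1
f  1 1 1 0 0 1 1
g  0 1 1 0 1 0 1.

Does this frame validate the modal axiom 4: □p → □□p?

Axiom 4 corresponds to the accessibility relation being transitive.
Transitive: no — e S g and g S b, but not e S b.

No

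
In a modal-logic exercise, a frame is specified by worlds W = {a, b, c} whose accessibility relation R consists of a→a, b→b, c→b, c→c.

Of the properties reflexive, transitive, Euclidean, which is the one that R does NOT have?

Euclidean

Reflexive: yes — every world is R-related to itself.
Transitive: yes — every two-step R-path is closed by a direct edge.
Euclidean: no — c R b and c R c, but not b R c.
Only Euclidean fails.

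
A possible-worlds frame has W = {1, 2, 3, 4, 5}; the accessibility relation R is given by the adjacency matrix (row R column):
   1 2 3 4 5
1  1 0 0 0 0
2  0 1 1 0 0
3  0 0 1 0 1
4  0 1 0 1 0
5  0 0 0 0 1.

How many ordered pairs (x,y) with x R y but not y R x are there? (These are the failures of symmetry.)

Enumerating: (2,3), (3,5), (4,2).

3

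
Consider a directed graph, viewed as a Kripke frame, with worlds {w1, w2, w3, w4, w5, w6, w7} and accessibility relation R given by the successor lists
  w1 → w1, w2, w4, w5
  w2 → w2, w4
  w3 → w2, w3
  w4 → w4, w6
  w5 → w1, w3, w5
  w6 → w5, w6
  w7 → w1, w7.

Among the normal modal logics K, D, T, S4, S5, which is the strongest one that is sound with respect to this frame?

T

Serial (axiom D): yes — every world has a successor (e.g. w1 R w1).
Reflexive (axiom T): yes — every world is R-related to itself.
Transitive (axiom 4): no — w1 R w4 and w4 R w6, but not w1 R w6.
Euclidean (axiom 5): no — w1 R w2 and w1 R w5, but not w2 R w5.
So F validates K, D, T; S4 would additionally require R to be transitive. The strongest is T.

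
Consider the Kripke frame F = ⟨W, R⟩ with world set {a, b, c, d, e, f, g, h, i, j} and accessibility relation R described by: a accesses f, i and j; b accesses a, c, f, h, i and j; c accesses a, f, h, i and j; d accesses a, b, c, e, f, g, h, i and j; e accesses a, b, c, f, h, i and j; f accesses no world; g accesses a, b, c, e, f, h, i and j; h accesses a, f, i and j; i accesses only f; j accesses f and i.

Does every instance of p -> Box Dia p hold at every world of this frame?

No

By correspondence theory, B is valid on a frame iff R is symmetric.
Symmetric: no — a R f but not f R a.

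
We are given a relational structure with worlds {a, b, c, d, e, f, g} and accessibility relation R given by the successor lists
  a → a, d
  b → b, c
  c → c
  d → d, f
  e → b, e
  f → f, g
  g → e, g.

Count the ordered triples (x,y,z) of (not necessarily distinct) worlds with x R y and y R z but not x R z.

Enumerating: (a,d,f), (d,f,g), (e,b,c), (f,g,e), (g,e,b).

5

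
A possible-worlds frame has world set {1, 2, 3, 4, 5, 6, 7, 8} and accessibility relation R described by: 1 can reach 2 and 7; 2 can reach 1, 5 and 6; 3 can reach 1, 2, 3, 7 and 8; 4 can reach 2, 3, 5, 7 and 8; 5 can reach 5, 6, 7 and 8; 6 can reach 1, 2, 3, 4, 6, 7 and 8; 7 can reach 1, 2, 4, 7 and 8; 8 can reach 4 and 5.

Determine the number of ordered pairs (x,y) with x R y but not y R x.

17

Enumerating: (2,5), (3,1), (3,2), (3,7), (3,8), (4,2), (4,3), (4,5), (5,6), (5,7), (6,1), (6,3), (6,4), (6,7), (6,8), (7,2), (7,8).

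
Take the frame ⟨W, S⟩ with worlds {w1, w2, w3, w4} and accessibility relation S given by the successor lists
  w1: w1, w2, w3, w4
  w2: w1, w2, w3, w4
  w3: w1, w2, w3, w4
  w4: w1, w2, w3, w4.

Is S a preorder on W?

Reflexive: yes — every world is S-related to itself.
Transitive: yes — every two-step S-path is closed by a direct edge.
So S is a preorder.

Yes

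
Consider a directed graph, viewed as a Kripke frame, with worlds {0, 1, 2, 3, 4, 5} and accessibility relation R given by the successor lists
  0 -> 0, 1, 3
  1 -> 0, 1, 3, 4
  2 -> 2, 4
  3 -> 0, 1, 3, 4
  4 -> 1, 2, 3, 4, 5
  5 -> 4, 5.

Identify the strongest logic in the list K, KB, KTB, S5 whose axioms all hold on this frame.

Symmetric (axiom B): yes — every pair in R has its reverse in R.
Reflexive (axiom T): yes — every world is R-related to itself.
Euclidean (axiom 5): no — 1 R 0 and 1 R 4, but not 0 R 4.
So F validates K, KB, KTB; S5 would additionally require R to be Euclidean. The strongest is KTB.

KTB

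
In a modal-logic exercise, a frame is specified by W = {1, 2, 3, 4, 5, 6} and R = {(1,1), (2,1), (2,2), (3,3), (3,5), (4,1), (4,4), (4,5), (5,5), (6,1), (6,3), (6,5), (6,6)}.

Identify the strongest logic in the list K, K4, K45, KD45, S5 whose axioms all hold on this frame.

Transitive (axiom 4): yes — every two-step R-path is closed by a direct edge.
Euclidean (axiom 5): no — 4 R 1 and 4 R 5, but not 1 R 5.
Serial (axiom D): yes — every world has a successor (e.g. 1 R 1).
Reflexive (axiom T): yes — every world is R-related to itself.
So F validates K, K4; K45 would additionally require R to be Euclidean. The strongest is K4.

K4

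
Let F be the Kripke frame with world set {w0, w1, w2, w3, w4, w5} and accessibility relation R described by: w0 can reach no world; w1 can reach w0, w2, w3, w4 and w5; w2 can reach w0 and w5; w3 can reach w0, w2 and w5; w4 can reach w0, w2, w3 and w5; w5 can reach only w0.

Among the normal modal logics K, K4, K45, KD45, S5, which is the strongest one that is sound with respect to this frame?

Transitive (axiom 4): yes — every two-step R-path is closed by a direct edge.
Euclidean (axiom 5): no — w1 R w0 and w1 R w2, but not w0 R w2.
Serial (axiom D): no — w0 has no R-successor.
Reflexive (axiom T): no — w0 is not related to itself.
So F validates K, K4; K45 would additionally require R to be Euclidean. The strongest is K4.

K4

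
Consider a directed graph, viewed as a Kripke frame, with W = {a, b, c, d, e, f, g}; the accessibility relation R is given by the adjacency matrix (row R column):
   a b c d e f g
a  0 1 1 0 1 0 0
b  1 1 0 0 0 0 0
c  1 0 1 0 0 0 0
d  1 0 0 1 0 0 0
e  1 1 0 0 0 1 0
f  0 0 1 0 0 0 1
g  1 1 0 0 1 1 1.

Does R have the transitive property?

Transitive: no — a R e and e R f, but not a R f.

No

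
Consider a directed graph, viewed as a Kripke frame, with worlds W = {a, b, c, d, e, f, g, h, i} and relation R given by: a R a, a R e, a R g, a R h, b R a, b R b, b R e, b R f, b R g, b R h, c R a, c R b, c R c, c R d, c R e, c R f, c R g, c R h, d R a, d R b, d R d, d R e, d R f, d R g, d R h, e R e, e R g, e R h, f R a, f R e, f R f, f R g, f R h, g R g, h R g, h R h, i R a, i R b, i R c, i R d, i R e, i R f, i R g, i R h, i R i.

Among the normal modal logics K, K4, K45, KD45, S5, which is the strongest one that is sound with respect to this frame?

K4

Transitive (axiom 4): yes — every two-step R-path is closed by a direct edge.
Euclidean (axiom 5): no — a R g and a R e, but not g R e.
Serial (axiom D): yes — every world has a successor (e.g. a R a).
Reflexive (axiom T): yes — every world is R-related to itself.
So F validates K, K4; K45 would additionally require R to be Euclidean. The strongest is K4.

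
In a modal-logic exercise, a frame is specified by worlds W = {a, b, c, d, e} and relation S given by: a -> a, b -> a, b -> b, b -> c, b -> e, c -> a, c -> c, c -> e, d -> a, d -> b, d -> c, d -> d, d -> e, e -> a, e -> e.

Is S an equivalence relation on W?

No

Reflexive: yes — every world is S-related to itself.
Symmetric: no — b S a but not a S b.
Transitive: yes — every two-step S-path is closed by a direct edge.
So S is not an equivalence relation.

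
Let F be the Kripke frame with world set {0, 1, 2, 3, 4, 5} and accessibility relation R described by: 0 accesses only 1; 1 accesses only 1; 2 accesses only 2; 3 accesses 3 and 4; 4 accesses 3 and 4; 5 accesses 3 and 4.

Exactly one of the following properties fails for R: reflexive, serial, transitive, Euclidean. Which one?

reflexive

Reflexive: no — 0 is not related to itself.
Serial: yes — every world has a successor (e.g. 0 R 1).
Transitive: yes — every two-step R-path is closed by a direct edge.
Euclidean: yes — any two successors of a common world are R-related.
Only reflexive fails.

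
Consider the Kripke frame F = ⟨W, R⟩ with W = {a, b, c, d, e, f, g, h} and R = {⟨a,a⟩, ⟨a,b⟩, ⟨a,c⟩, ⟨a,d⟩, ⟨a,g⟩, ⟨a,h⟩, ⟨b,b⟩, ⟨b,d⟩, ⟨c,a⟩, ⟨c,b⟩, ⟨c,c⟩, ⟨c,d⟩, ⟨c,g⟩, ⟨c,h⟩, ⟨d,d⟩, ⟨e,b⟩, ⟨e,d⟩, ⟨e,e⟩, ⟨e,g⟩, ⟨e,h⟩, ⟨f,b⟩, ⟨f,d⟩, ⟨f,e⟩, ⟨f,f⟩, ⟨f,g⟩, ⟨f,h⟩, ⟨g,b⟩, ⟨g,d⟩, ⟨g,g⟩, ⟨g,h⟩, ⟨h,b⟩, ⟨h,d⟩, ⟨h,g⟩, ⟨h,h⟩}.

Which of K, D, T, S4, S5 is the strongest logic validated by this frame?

S4

Serial (axiom D): yes — every world has a successor (e.g. a R a).
Reflexive (axiom T): yes — every world is R-related to itself.
Transitive (axiom 4): yes — every two-step R-path is closed by a direct edge.
Euclidean (axiom 5): no — a R b and a R c, but not b R c.
So F validates K, D, T, S4; S5 would additionally require R to be Euclidean. The strongest is S4.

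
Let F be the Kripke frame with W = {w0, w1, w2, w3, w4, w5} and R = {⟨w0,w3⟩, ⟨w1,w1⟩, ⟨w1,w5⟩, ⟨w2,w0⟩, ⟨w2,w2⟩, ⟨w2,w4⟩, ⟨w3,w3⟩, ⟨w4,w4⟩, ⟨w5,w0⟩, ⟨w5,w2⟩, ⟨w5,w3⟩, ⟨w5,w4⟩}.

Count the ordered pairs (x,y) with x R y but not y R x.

8

Enumerating: (w0,w3), (w1,w5), (w2,w0), (w2,w4), (w5,w0), (w5,w2), (w5,w3), (w5,w4).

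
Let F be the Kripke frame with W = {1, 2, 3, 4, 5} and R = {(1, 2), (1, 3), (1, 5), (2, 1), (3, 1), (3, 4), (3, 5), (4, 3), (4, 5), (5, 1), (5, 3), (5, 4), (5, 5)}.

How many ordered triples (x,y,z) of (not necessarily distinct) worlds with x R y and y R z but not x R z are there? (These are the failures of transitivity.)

17

Enumerating: (1,2,1), (1,3,1), (1,3,4), (1,5,1), (1,5,4), (2,1,2), (2,1,3), (2,1,5), (3,1,2), (3,1,3), (3,4,3), (3,5,3), (4,3,1), (4,3,4), (4,5,1), (4,5,4), (5,1,2).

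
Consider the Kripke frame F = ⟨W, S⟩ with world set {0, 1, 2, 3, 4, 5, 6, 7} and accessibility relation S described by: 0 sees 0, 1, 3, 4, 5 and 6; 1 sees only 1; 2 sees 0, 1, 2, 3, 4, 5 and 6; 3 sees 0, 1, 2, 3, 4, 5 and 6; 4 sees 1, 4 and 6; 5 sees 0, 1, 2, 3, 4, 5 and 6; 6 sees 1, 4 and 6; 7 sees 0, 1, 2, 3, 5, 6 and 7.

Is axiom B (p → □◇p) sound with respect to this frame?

By correspondence theory, B is valid on a frame iff S is symmetric.
Symmetric: no — 0 S 1 but not 1 S 0.

No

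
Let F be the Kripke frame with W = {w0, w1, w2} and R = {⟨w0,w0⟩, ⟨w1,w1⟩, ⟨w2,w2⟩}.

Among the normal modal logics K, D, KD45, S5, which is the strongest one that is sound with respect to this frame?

S5

Serial (axiom D): yes — every world has a successor (e.g. w0 R w0).
Euclidean (axiom 5): yes — any two successors of a common world are R-related.
Transitive (axiom 4): yes — every two-step R-path is closed by a direct edge.
Reflexive (axiom T): yes — every world is R-related to itself.
So F validates K, D, KD45, S5. The strongest is S5.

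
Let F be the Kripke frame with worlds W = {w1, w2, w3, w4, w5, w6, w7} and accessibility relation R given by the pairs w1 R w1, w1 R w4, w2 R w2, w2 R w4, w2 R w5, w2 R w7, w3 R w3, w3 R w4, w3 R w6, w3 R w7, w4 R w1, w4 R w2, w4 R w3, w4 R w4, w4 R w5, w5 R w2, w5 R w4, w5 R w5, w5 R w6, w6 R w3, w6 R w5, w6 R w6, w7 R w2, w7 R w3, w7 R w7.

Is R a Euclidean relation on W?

Euclidean: no — w2 R w4 and w2 R w7, but not w4 R w7.

No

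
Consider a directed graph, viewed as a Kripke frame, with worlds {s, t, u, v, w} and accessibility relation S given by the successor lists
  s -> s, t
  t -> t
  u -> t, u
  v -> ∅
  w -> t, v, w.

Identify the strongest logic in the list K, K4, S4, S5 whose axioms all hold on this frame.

K4

Transitive (axiom 4): yes — every two-step S-path is closed by a direct edge.
Reflexive (axiom T): no — v is not related to itself.
Euclidean (axiom 5): no — w S t and w S v, but not t S v.
So F validates K, K4; S4 would additionally require S to be reflexive. The strongest is K4.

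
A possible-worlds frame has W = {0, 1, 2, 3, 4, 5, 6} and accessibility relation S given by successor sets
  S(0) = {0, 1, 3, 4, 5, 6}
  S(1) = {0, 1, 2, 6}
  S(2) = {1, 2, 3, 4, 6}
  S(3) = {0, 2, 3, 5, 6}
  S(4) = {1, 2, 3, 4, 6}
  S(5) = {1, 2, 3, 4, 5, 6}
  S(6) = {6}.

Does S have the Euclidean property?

Euclidean: no — 0 S 1 and 0 S 3, but not 1 S 3.

No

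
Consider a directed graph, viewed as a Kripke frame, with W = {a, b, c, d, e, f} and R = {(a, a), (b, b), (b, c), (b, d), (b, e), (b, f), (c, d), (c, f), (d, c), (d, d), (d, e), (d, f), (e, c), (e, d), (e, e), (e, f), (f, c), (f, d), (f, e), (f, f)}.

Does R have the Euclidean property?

Euclidean: no — b R c and b R e, but not c R e.

No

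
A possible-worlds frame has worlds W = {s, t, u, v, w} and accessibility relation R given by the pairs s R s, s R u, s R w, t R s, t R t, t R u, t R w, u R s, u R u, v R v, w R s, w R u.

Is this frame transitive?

Transitive: no — u R s and s R w, but not u R w.

No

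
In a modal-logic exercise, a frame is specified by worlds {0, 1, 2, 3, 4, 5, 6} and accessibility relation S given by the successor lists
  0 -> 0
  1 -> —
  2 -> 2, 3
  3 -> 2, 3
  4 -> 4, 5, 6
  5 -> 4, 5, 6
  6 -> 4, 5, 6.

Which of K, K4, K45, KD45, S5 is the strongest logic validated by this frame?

Transitive (axiom 4): yes — every two-step S-path is closed by a direct edge.
Euclidean (axiom 5): yes — any two successors of a common world are S-related.
Serial (axiom D): no — 1 has no S-successor.
Reflexive (axiom T): no — 1 is not related to itself.
So F validates K, K4, K45; KD45 would additionally require S to be serial. The strongest is K45.

K45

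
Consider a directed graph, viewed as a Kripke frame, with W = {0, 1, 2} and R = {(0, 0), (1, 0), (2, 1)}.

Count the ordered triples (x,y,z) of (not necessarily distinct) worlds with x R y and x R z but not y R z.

Enumerating: (2,1,1).

1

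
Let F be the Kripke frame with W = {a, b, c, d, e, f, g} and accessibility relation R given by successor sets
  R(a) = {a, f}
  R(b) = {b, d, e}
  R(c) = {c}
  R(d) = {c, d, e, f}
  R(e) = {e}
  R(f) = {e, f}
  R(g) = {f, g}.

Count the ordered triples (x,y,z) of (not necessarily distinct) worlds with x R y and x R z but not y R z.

Enumerating: (a,f,a), (b,d,b), (b,e,b), (b,e,d), (d,c,d), (d,c,e), (d,c,f), (d,e,c), (d,e,d), (d,e,f), (d,f,c), (d,f,d), (f,e,f), (g,f,g).

14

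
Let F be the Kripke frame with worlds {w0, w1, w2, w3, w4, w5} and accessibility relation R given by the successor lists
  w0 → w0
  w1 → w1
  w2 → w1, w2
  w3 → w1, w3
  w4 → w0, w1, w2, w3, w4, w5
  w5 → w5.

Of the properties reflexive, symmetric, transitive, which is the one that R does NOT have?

symmetric

Reflexive: yes — every world is R-related to itself.
Symmetric: no — w2 R w1 but not w1 R w2.
Transitive: yes — every two-step R-path is closed by a direct edge.
Only symmetric fails.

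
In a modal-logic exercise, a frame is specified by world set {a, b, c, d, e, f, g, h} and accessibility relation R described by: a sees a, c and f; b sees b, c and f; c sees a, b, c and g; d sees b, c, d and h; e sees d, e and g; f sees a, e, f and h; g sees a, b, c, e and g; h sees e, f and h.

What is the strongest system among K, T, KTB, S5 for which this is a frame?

T

Reflexive (axiom T): yes — every world is R-related to itself.
Symmetric (axiom B): no — b R f but not f R b.
Euclidean (axiom 5): no — a R c and a R f, but not c R f.
So F validates K, T; KTB would additionally require R to be symmetric. The strongest is T.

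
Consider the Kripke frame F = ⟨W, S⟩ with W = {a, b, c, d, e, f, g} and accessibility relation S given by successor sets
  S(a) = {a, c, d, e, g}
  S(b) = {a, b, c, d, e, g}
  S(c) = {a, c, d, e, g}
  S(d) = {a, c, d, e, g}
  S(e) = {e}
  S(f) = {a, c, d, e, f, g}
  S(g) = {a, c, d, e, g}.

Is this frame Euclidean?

Euclidean: no — a S e and a S c, but not e S c.

No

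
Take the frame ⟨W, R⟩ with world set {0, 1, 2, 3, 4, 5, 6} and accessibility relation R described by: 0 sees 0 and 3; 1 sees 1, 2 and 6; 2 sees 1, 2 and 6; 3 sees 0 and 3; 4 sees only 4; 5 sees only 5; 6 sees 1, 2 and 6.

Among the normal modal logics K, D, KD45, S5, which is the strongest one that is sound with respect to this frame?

Serial (axiom D): yes — every world has a successor (e.g. 0 R 0).
Euclidean (axiom 5): yes — any two successors of a common world are R-related.
Transitive (axiom 4): yes — every two-step R-path is closed by a direct edge.
Reflexive (axiom T): yes — every world is R-related to itself.
So F validates K, D, KD45, S5. The strongest is S5.

S5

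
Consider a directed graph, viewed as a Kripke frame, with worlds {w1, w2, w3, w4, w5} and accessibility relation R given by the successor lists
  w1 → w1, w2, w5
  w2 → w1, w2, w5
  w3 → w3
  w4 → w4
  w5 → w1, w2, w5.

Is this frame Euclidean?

Yes

Euclidean: yes — any two successors of a common world are R-related.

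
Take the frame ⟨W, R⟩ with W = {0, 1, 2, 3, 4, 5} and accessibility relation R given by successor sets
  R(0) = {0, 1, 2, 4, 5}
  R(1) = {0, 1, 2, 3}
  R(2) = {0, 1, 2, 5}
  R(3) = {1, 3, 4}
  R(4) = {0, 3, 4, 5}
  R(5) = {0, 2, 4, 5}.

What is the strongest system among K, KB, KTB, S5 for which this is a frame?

KTB

Symmetric (axiom B): yes — every pair in R has its reverse in R.
Reflexive (axiom T): yes — every world is R-related to itself.
Euclidean (axiom 5): no — 0 R 1 and 0 R 4, but not 1 R 4.
So F validates K, KB, KTB; S5 would additionally require R to be Euclidean. The strongest is KTB.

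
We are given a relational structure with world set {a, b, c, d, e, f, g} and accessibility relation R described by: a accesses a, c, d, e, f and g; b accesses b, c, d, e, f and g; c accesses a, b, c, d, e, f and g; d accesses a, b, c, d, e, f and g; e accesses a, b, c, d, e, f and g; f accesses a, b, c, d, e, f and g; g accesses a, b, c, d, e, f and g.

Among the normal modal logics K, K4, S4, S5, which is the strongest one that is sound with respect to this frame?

Transitive (axiom 4): no — a R c and c R b, but not a R b.
Reflexive (axiom T): yes — every world is R-related to itself.
Euclidean (axiom 5): no — c R a and c R b, but not a R b.
So F validates K; K4 would additionally require R to be transitive. The strongest is K.

K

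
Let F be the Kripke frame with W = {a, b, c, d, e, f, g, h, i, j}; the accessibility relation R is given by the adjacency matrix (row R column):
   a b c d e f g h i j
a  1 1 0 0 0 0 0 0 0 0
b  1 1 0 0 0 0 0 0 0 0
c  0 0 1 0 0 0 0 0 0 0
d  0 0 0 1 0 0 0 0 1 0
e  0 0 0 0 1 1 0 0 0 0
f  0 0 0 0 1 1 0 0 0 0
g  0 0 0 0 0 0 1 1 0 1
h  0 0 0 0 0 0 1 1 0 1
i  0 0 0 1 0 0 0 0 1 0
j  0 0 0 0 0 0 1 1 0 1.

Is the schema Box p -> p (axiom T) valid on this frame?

By correspondence theory, T is valid on a frame iff R is reflexive.
Reflexive: yes — every world is R-related to itself.

Yes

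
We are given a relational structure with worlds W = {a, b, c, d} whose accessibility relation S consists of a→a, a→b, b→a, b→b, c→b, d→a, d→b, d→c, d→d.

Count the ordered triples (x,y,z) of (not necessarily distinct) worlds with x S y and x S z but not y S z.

7

Enumerating: (d,a,c), (d,a,d), (d,b,c), (d,b,d), (d,c,a), (d,c,c), (d,c,d).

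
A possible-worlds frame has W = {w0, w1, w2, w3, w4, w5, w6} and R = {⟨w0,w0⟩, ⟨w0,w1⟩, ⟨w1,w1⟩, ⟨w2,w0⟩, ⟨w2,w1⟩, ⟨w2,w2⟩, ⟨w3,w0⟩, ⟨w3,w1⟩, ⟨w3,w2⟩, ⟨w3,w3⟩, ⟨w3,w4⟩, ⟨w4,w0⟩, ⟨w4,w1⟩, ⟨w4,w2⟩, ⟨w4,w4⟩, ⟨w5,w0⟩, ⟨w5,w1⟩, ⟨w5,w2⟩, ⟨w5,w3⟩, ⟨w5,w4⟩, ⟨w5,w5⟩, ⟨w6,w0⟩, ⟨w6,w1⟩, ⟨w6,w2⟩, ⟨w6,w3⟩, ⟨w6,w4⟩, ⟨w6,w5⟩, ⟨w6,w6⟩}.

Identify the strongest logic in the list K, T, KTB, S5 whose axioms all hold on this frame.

T

Reflexive (axiom T): yes — every world is R-related to itself.
Symmetric (axiom B): no — w0 R w1 but not w1 R w0.
Euclidean (axiom 5): no — w2 R w1 and w2 R w0, but not w1 R w0.
So F validates K, T; KTB would additionally require R to be symmetric. The strongest is T.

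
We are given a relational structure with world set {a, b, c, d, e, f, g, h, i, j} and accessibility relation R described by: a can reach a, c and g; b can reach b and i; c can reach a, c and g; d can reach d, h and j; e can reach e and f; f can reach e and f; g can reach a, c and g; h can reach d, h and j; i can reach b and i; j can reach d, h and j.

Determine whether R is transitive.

Transitive: yes — every two-step R-path is closed by a direct edge.

Yes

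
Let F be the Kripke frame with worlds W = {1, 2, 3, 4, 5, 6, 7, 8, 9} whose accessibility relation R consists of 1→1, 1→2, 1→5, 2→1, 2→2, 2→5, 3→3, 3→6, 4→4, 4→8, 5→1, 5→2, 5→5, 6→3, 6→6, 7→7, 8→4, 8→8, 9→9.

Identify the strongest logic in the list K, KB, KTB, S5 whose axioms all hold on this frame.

S5

Symmetric (axiom B): yes — every pair in R has its reverse in R.
Reflexive (axiom T): yes — every world is R-related to itself.
Euclidean (axiom 5): yes — any two successors of a common world are R-related.
So F validates K, KB, KTB, S5. The strongest is S5.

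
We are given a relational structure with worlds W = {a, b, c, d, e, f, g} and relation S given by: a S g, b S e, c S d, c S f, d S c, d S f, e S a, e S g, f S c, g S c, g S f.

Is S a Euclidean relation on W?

Euclidean: no — c S f and c S d, but not f S d.

No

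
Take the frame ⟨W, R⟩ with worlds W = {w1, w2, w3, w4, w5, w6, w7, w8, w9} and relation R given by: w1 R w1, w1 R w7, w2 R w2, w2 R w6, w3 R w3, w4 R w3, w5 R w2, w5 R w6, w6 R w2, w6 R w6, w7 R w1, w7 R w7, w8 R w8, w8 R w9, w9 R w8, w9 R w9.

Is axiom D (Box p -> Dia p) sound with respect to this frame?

The schema D characterises exactly the serial frames.
Serial: yes — every world has a successor (e.g. w1 R w1).

Yes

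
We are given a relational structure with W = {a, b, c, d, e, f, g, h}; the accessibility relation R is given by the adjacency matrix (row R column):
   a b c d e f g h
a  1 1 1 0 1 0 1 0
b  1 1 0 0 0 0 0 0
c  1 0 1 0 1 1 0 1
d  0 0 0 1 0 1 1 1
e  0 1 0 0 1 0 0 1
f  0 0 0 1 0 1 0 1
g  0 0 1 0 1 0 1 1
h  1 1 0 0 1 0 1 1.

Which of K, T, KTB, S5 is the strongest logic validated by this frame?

Reflexive (axiom T): yes — every world is R-related to itself.
Symmetric (axiom B): no — a R e but not e R a.
Euclidean (axiom 5): no — a R b and a R c, but not b R c.
So F validates K, T; KTB would additionally require R to be symmetric. The strongest is T.

T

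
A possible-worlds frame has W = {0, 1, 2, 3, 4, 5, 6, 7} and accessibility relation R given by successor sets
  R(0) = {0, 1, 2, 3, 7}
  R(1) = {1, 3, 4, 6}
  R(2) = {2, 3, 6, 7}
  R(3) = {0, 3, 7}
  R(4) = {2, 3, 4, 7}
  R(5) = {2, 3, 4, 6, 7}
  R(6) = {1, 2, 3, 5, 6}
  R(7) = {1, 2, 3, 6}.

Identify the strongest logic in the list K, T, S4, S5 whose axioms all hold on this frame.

Reflexive (axiom T): no — 5 is not related to itself.
Transitive (axiom 4): no — 0 R 1 and 1 R 4, but not 0 R 4.
Euclidean (axiom 5): no — 0 R 1 and 0 R 2, but not 1 R 2.
So F validates K; T would additionally require R to be reflexive. The strongest is K.

K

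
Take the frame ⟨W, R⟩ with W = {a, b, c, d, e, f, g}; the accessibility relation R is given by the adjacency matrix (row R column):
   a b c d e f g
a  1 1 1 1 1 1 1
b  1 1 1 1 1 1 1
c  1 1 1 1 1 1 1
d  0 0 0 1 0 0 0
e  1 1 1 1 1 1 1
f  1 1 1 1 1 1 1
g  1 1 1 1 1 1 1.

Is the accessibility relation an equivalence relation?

No

Reflexive: yes — every world is R-related to itself.
Symmetric: no — a R d but not d R a.
Transitive: yes — every two-step R-path is closed by a direct edge.
So R is not an equivalence relation.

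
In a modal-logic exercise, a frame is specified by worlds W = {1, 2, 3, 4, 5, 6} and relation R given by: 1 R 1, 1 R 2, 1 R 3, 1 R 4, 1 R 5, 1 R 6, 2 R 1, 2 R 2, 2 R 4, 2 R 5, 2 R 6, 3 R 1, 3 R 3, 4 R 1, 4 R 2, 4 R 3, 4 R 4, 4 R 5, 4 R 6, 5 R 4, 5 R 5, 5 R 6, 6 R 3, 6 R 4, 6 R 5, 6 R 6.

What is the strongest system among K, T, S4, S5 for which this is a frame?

T

Reflexive (axiom T): yes — every world is R-related to itself.
Transitive (axiom 4): no — 2 R 1 and 1 R 3, but not 2 R 3.
Euclidean (axiom 5): no — 1 R 2 and 1 R 3, but not 2 R 3.
So F validates K, T; S4 would additionally require R to be transitive. The strongest is T.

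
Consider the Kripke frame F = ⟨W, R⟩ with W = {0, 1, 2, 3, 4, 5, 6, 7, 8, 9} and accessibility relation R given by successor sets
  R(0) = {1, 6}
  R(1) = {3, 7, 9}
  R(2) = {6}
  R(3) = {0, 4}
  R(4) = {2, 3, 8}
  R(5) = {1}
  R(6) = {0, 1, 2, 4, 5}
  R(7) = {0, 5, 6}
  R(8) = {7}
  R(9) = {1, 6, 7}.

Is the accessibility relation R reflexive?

No

Reflexive: no — 0 is not related to itself.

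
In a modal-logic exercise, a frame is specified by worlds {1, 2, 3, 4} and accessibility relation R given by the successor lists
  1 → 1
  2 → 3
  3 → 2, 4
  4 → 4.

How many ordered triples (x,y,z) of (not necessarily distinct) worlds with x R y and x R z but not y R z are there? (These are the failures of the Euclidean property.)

4

Enumerating: (2,3,3), (3,2,2), (3,2,4), (3,4,2).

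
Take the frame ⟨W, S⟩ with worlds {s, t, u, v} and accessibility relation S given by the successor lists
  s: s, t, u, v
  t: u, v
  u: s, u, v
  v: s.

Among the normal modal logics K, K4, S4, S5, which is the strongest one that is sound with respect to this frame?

K

Transitive (axiom 4): no — t S u and u S s, but not t S s.
Reflexive (axiom T): no — t is not related to itself.
Euclidean (axiom 5): no — s S u and s S t, but not u S t.
So F validates K; K4 would additionally require S to be transitive. The strongest is K.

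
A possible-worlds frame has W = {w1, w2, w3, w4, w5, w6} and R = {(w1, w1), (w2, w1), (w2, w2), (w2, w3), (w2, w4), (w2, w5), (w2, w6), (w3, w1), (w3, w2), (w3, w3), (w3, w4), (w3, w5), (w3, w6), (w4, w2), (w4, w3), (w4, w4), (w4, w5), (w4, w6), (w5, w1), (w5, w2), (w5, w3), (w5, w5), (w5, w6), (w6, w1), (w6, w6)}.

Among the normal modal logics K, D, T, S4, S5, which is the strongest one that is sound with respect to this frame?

T

Serial (axiom D): yes — every world has a successor (e.g. w1 R w1).
Reflexive (axiom T): yes — every world is R-related to itself.
Transitive (axiom 4): no — w4 R w2 and w2 R w1, but not w4 R w1.
Euclidean (axiom 5): no — w2 R w1 and w2 R w3, but not w1 R w3.
So F validates K, D, T; S4 would additionally require R to be transitive. The strongest is T.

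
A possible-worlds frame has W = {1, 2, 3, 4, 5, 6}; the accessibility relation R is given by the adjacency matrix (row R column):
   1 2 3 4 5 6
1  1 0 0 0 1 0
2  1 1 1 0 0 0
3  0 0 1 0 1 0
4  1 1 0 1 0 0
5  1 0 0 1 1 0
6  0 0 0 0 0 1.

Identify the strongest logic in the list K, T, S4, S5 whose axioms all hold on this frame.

T

Reflexive (axiom T): yes — every world is R-related to itself.
Transitive (axiom 4): no — 1 R 5 and 5 R 4, but not 1 R 4.
Euclidean (axiom 5): no — 2 R 1 and 2 R 3, but not 1 R 3.
So F validates K, T; S4 would additionally require R to be transitive. The strongest is T.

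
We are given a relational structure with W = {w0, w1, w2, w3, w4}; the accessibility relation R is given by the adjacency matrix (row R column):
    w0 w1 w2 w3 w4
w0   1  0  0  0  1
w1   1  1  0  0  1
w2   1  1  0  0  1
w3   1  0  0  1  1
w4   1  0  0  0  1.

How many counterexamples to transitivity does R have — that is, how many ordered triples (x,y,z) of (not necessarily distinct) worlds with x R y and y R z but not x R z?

0

R is transitive; there are no such tuples.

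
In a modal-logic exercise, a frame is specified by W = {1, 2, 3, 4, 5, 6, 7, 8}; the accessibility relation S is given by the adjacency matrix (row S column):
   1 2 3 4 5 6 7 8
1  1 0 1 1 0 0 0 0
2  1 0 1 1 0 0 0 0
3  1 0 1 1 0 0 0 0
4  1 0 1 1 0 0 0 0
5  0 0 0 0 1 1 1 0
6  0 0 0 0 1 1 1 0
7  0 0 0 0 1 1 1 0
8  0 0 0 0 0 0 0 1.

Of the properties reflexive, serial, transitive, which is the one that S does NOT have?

reflexive

Reflexive: no — 2 is not related to itself.
Serial: yes — every world has a successor (e.g. 1 S 1).
Transitive: yes — every two-step S-path is closed by a direct edge.
Only reflexive fails.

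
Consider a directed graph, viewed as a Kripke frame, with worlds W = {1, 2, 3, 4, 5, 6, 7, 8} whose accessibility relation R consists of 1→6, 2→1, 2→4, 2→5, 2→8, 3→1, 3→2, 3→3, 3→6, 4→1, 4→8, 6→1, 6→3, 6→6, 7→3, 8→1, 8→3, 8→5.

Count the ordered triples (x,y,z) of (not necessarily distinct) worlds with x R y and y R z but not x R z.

Enumerating: (1,6,1), (1,6,3), (2,1,6), (2,8,3), (3,2,4), (3,2,5), (3,2,8), (4,1,6), (4,8,3), (4,8,5), (6,3,2), (7,3,1), (7,3,2), (7,3,6), (8,1,6), (8,3,2), (8,3,6).

17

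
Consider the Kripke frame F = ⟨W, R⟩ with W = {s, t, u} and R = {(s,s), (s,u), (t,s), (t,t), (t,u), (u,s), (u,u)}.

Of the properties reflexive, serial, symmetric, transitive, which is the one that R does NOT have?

Reflexive: yes — every world is R-related to itself.
Serial: yes — every world has a successor (e.g. s R s).
Symmetric: no — t R s but not s R t.
Transitive: yes — every two-step R-path is closed by a direct edge.
Only symmetric fails.

symmetric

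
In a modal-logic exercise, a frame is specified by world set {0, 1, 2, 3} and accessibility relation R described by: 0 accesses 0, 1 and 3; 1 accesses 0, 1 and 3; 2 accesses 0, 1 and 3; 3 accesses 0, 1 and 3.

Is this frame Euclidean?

Euclidean: yes — any two successors of a common world are R-related.

Yes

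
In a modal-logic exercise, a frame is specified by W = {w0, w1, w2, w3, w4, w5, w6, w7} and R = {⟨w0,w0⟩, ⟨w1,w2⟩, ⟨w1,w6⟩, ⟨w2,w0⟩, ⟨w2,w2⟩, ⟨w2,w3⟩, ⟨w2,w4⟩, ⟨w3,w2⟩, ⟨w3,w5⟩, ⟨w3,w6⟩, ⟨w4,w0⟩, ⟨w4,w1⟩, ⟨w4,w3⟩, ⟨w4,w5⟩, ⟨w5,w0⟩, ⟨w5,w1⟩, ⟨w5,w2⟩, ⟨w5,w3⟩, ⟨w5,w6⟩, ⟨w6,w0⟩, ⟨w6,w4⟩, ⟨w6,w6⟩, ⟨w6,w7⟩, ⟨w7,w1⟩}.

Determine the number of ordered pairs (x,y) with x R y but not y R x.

Enumerating: (w1,w2), (w1,w6), (w2,w0), (w2,w4), (w3,w6), (w4,w0), (w4,w1), (w4,w3), (w4,w5), (w5,w0), (w5,w1), (w5,w2), (w5,w6), (w6,w0), (w6,w4), (w6,w7), (w7,w1).

17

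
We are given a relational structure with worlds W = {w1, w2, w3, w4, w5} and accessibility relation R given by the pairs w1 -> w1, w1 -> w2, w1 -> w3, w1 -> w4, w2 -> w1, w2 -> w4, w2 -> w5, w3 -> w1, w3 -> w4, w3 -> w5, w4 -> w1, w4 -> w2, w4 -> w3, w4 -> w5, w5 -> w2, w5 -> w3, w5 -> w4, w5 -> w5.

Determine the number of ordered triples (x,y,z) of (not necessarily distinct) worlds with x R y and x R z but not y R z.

22

Enumerating: (w1,w2,w2), (w1,w2,w3), (w1,w3,w2), (w1,w3,w3), (w1,w4,w4), (w2,w1,w5), (w2,w4,w4), (w2,w5,w1), (w3,w1,w5), (w3,w4,w4), (w3,w5,w1), (w4,w1,w5), … and 10 more.
Total: 22.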